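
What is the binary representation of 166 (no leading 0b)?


166 = 10100110 in binary

10100110


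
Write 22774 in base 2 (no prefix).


22774 = 101100011110110 in binary

101100011110110


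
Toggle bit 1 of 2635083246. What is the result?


2635083246 ^ (1 << 1) = 2635083246 ^ 2 = 2635083244

2635083244


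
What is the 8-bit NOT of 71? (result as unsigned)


~0b1000111 = 0b10111000 = 184 (8-bit unsigned)

184


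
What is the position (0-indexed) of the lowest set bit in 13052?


0b11001011111100. Lowest set bit at position 2

2


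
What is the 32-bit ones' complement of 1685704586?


1685704586 ^ 4294967295 = 2609262709

2609262709


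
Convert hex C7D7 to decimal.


C7D7 hex = 51159 decimal

51159


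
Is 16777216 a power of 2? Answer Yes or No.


0b1000000000000000000000000. Only one bit set => Yes

Yes


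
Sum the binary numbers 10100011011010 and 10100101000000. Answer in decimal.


10100011011010 + 10100101000000 = 101001000011010 = 21018

21018


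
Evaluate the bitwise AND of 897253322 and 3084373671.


0b110101011110101111111111001010 & 0b10110111110101111100111010100111 = 0b110101010100101100111010000010 = 894619266

894619266


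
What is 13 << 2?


0b1101 << 2 = 0b110100 = 52

52


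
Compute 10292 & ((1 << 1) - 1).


10292 & 1 = 0

0


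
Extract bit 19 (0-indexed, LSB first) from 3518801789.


0b11010001101111001010011101111101, position 19 = 1

1


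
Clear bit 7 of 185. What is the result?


185 & ~(1 << 7) = 57

57


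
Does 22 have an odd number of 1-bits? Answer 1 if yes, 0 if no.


0b10110 has 3 ones => parity 1

1


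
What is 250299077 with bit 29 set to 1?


250299077 | (1 << 29) = 250299077 | 536870912 = 787169989

787169989


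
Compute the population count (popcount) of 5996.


0b1011101101100 has 8 set bits

8


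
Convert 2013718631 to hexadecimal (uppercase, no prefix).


2013718631 = 7806E867 hex

7806E867


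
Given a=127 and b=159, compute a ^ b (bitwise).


127 ^ 159 = 224

224


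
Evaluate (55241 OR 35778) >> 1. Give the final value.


Step 1: 55241 | 35778 = 57291
Step 2: 57291 >> 1 = 28645

28645


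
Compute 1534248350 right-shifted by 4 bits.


0b1011011011100101100010110011110 >> 4 = 0b101101101110010110001011001 = 95890521

95890521


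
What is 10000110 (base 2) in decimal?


10000110 in decimal = 134

134


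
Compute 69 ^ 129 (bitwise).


0b1000101 ^ 0b10000001 = 0b11000100 = 196

196


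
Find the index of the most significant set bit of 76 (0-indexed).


0b1001100. Highest set bit at position 6

6


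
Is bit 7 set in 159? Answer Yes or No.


0b10011111, bit 7 = 1. Yes

Yes


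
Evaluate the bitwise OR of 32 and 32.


0b100000 | 0b100000 = 0b100000 = 32

32


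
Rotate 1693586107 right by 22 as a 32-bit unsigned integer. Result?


Rotate 0b1100100111100100001001010111011 right by 22 (32-bit) = 0b11001000010010101110110110010011 = 3360353683

3360353683


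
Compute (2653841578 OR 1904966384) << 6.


Step 1: 2653841578 | 1904966384 = 4289690362
Step 2: 4289690362 << 6 = 274540183168

274540183168


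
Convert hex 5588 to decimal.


5588 hex = 21896 decimal

21896


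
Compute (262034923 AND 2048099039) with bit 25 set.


Step 1: 262034923 & 2048099039 = 168952011
Step 2: 168952011 | (1 << 25) = 168952011 | 33554432 = 168952011

168952011


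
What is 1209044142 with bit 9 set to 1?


1209044142 | (1 << 9) = 1209044142 | 512 = 1209044654

1209044654


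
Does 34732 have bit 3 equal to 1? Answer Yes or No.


0b1000011110101100, bit 3 = 1. Yes

Yes


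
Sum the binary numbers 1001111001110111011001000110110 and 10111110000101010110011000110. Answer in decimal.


1001111001110111011001000110110 + 10111110000101010110011000110 = 1100110111111100101111011111100 = 1727946492

1727946492


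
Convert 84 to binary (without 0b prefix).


84 = 1010100 in binary

1010100


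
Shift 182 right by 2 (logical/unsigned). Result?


0b10110110 >> 2 = 0b101101 = 45

45


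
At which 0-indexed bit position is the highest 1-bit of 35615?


0b1000101100011111. Highest set bit at position 15

15


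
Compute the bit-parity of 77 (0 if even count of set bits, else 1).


0b1001101 has 4 ones => parity 0

0


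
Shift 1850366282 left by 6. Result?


0b1101110010010100101100101001010 << 6 = 0b1101110010010100101100101001010000000 = 118423442048

118423442048


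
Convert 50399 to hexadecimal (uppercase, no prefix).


50399 = C4DF hex

C4DF


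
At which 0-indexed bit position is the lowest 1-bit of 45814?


0b1011001011110110. Lowest set bit at position 1

1


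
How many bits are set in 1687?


0b11010010111 has 7 set bits

7


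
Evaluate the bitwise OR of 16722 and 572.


0b100000101010010 | 0b1000111100 = 0b100001101111110 = 17278

17278


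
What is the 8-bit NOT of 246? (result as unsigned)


~0b11110110 = 0b1001 = 9 (8-bit unsigned)

9


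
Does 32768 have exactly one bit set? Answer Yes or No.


0b1000000000000000. Only one bit set => Yes

Yes


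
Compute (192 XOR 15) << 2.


Step 1: 192 ^ 15 = 207
Step 2: 207 << 2 = 828

828


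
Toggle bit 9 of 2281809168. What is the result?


2281809168 ^ (1 << 9) = 2281809168 ^ 512 = 2281809680

2281809680


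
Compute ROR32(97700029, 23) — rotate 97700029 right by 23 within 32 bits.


Rotate 0b101110100101100100010111101 right by 23 (32-bit) = 0b10100101100100010111101000001011 = 2777774603

2777774603


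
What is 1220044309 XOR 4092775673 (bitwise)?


0b1001000101110000110011000010101 ^ 0b11110011111100101100110011111001 = 0b10111011010010101010101011101100 = 3142232812

3142232812


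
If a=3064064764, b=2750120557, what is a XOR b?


3064064764 ^ 2750120557 = 357197969

357197969


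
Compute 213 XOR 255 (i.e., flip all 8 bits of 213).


213 ^ 255 = 42

42


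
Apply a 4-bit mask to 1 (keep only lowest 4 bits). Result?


1 & 15 = 1

1


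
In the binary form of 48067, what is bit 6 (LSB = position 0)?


0b1011101111000011, position 6 = 1

1


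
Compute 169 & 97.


0b10101001 & 0b1100001 = 0b100001 = 33

33


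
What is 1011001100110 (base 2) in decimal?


1011001100110 in decimal = 5734

5734


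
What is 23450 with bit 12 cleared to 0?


23450 & ~(1 << 12) = 19354

19354


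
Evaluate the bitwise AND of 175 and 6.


0b10101111 & 0b110 = 0b110 = 6

6


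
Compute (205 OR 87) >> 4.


Step 1: 205 | 87 = 223
Step 2: 223 >> 4 = 13

13


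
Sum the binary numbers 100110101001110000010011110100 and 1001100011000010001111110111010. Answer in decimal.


100110101001110000010011110100 + 1001100011000010001111110111010 = 1110011000010000010010010101110 = 1929913518

1929913518


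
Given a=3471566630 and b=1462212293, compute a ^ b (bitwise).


3471566630 ^ 1462212293 = 2580312547

2580312547


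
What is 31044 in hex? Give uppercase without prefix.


31044 = 7944 hex

7944


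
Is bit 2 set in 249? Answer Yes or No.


0b11111001, bit 2 = 0. No

No


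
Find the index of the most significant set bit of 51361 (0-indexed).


0b1100100010100001. Highest set bit at position 15

15


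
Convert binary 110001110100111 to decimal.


110001110100111 in decimal = 25511

25511


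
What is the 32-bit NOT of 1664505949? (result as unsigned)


~0b1100011001101100101100001011101 = 0b10011100110010011010011110100010 = 2630461346 (32-bit unsigned)

2630461346


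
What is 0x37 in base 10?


37 hex = 55 decimal

55


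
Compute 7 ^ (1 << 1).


7 ^ (1 << 1) = 7 ^ 2 = 5

5


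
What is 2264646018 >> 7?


0b10000110111110111100000110000010 >> 7 = 0b1000011011111011110000011 = 17692547

17692547


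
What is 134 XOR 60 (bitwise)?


0b10000110 ^ 0b111100 = 0b10111010 = 186

186


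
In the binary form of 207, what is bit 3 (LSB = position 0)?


0b11001111, position 3 = 1

1


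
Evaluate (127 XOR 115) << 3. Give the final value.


Step 1: 127 ^ 115 = 12
Step 2: 12 << 3 = 96

96


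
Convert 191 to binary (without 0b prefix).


191 = 10111111 in binary

10111111


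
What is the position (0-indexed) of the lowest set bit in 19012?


0b100101001000100. Lowest set bit at position 2

2


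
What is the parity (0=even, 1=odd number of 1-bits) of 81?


0b1010001 has 3 ones => parity 1

1


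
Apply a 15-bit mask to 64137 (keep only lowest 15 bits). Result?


64137 & 32767 = 31369

31369


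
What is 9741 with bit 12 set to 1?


9741 | (1 << 12) = 9741 | 4096 = 13837

13837


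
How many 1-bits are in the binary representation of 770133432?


0b101101111001110100110110111000 has 18 set bits

18


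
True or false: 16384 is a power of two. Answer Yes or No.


0b100000000000000. Only one bit set => Yes

Yes


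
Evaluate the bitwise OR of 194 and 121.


0b11000010 | 0b1111001 = 0b11111011 = 251

251


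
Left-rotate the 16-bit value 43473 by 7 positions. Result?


Rotate 0b1010100111010001 left by 7 (16-bit) = 0b1110100011010100 = 59604

59604


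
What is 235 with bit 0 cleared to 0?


235 & ~(1 << 0) = 234

234


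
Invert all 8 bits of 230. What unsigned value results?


230 ^ 255 = 25

25


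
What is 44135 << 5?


0b1010110001100111 << 5 = 0b101011000110011100000 = 1412320

1412320


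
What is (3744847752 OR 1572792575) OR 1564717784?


Step 1: 3744847752 | 1572792575 = 3753902079
Step 2: 3753902079 | 1564717784 = 3758096383

3758096383


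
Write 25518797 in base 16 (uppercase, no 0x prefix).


25518797 = 18562CD hex

18562CD


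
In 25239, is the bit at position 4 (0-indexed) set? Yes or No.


0b110001010010111, bit 4 = 1. Yes

Yes


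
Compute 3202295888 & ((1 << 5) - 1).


3202295888 & 31 = 16

16


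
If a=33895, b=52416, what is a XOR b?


33895 ^ 52416 = 18599

18599


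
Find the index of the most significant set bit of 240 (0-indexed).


0b11110000. Highest set bit at position 7

7


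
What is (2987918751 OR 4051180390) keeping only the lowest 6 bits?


Step 1: 2987918751 | 4051180390 = 4084735999
Step 2: 4084735999 & 63 = 63

63


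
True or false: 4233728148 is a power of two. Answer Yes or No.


0b11111100010110011001000010010100. Multiple bits set => No

No


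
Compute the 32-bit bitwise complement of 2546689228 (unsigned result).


~0b10010111110010110110010011001100 = 0b1101000001101001001101100110011 = 1748278067 (32-bit unsigned)

1748278067


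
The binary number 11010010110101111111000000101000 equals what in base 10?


11010010110101111111000000101000 in decimal = 3537367080

3537367080


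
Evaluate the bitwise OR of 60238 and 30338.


0b1110101101001110 | 0b111011010000010 = 0b1111111111001110 = 65486

65486


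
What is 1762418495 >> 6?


0b1101001000011000101111100111111 >> 6 = 0b1101001000011000101111100 = 27537788

27537788


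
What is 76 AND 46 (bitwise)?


0b1001100 & 0b101110 = 0b1100 = 12

12


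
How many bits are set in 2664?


0b101001101000 has 5 set bits

5


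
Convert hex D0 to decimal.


D0 hex = 208 decimal

208


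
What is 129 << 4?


0b10000001 << 4 = 0b100000010000 = 2064

2064


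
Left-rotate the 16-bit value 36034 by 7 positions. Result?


Rotate 0b1000110011000010 left by 7 (16-bit) = 0b110000101000110 = 24902

24902


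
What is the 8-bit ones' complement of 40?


40 ^ 255 = 215

215


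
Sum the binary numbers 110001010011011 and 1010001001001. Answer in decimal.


110001010011011 + 1010001001001 = 111011011100100 = 30436

30436


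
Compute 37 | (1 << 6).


37 | (1 << 6) = 37 | 64 = 101

101


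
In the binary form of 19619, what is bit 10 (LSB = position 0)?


0b100110010100011, position 10 = 1

1


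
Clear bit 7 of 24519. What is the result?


24519 & ~(1 << 7) = 24391

24391


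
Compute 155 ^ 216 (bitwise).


0b10011011 ^ 0b11011000 = 0b1000011 = 67

67


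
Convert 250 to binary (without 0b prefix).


250 = 11111010 in binary

11111010


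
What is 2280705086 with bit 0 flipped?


2280705086 ^ (1 << 0) = 2280705086 ^ 1 = 2280705087

2280705087


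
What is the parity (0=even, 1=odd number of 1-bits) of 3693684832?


0b11011100001010010010100001100000 has 12 ones => parity 0

0


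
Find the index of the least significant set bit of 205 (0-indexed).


0b11001101. Lowest set bit at position 0

0


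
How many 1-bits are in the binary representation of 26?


0b11010 has 3 set bits

3


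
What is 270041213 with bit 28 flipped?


270041213 ^ (1 << 28) = 270041213 ^ 268435456 = 1605757

1605757


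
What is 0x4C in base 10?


4C hex = 76 decimal

76


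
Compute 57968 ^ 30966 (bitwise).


0b1110001001110000 ^ 0b111100011110110 = 0b1001101010000110 = 39558

39558


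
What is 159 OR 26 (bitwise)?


0b10011111 | 0b11010 = 0b10011111 = 159

159


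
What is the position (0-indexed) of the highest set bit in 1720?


0b11010111000. Highest set bit at position 10

10


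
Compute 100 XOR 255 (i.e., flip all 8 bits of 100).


100 ^ 255 = 155

155


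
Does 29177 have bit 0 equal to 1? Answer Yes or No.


0b111000111111001, bit 0 = 1. Yes

Yes


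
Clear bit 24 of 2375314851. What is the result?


2375314851 & ~(1 << 24) = 2358537635

2358537635


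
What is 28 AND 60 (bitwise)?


0b11100 & 0b111100 = 0b11100 = 28

28


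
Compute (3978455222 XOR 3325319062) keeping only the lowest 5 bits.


Step 1: 3978455222 ^ 3325319062 = 722878240
Step 2: 722878240 & 31 = 0

0


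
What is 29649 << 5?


0b111001111010001 << 5 = 0b11100111101000100000 = 948768

948768


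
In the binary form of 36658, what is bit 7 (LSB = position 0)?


0b1000111100110010, position 7 = 0

0


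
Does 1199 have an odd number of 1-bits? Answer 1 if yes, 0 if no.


0b10010101111 has 7 ones => parity 1

1


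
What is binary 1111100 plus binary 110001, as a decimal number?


1111100 + 110001 = 10101101 = 173

173


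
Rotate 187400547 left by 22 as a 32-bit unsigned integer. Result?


Rotate 0b1011001010111000000101100011 left by 22 (32-bit) = 0b1011000110000101100101011100000 = 1489160928

1489160928


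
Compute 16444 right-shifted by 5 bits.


0b100000000111100 >> 5 = 0b1000000001 = 513

513


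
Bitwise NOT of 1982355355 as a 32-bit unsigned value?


~0b1110110001010000101011110011011 = 0b10001001110101111010100001100100 = 2312611940 (32-bit unsigned)

2312611940


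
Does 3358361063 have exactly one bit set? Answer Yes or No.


0b11001000001011001000010111100111. Multiple bits set => No

No


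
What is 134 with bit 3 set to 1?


134 | (1 << 3) = 134 | 8 = 142

142


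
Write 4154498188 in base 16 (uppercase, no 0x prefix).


4154498188 = F7A09C8C hex

F7A09C8C


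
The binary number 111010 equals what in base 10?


111010 in decimal = 58

58


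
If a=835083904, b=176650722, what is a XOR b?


835083904 ^ 176650722 = 994125666

994125666


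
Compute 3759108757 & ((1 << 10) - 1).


3759108757 & 1023 = 661

661


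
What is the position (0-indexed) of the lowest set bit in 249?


0b11111001. Lowest set bit at position 0

0


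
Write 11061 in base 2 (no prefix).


11061 = 10101100110101 in binary

10101100110101


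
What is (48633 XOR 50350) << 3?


Step 1: 48633 ^ 50350 = 31063
Step 2: 31063 << 3 = 248504

248504


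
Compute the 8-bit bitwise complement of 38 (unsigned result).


~0b100110 = 0b11011001 = 217 (8-bit unsigned)

217


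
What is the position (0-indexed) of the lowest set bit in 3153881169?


0b10111011111111000110100001010001. Lowest set bit at position 0

0


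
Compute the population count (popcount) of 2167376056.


0b10000001001011111000100010111000 has 13 set bits

13


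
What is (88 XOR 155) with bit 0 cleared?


Step 1: 88 ^ 155 = 195
Step 2: 195 & ~(1 << 0) = 194

194


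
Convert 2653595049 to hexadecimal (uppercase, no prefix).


2653595049 = 9E2AA5A9 hex

9E2AA5A9


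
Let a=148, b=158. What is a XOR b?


148 ^ 158 = 10

10


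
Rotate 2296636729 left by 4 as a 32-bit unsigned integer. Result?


Rotate 0b10001000111000111110010100111001 left by 4 (32-bit) = 0b10001110001111100101001110011000 = 2386449304

2386449304


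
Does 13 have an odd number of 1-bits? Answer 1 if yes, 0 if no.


0b1101 has 3 ones => parity 1

1


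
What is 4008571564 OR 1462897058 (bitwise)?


0b11101110111011011111001010101100 | 0b1010111001100100000100110100010 = 0b11111111111111111111101110101110 = 4294966190

4294966190


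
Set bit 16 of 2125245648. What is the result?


2125245648 | (1 << 16) = 2125245648 | 65536 = 2125311184

2125311184


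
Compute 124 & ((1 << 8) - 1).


124 & 255 = 124

124


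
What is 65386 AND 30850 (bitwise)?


0b1111111101101010 & 0b111100010000010 = 0b111100000000010 = 30722

30722


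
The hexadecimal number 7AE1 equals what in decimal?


7AE1 hex = 31457 decimal

31457


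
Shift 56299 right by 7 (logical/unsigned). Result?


0b1101101111101011 >> 7 = 0b110110111 = 439

439


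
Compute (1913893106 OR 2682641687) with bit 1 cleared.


Step 1: 1913893106 | 2682641687 = 4294442487
Step 2: 4294442487 & ~(1 << 1) = 4294442485

4294442485


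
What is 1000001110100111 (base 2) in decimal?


1000001110100111 in decimal = 33703

33703


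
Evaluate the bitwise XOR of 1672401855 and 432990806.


0b1100011101011101101001110111111 ^ 0b11001110011101110101001010110 = 0b1111010011000000011100111101001 = 2053126633

2053126633


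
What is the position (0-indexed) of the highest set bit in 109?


0b1101101. Highest set bit at position 6

6


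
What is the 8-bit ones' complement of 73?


73 ^ 255 = 182

182


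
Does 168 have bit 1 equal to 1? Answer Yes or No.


0b10101000, bit 1 = 0. No

No


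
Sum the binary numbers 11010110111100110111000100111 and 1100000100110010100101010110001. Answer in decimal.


11010110111100110111000100111 + 1100000100110010100101010110001 = 1111011011101111011100011011000 = 2071443672

2071443672


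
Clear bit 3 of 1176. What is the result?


1176 & ~(1 << 3) = 1168

1168


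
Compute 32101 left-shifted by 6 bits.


0b111110101100101 << 6 = 0b111110101100101000000 = 2054464

2054464


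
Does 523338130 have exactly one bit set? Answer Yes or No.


0b11111001100011000000110010010. Multiple bits set => No

No


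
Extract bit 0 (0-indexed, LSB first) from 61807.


0b1111000101101111, position 0 = 1

1


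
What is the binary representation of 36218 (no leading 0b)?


36218 = 1000110101111010 in binary

1000110101111010


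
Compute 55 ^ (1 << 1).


55 ^ (1 << 1) = 55 ^ 2 = 53

53


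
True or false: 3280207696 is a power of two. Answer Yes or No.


0b11000011100000111111111101010000. Multiple bits set => No

No


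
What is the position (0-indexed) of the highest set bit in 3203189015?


0b10111110111011001100100100010111. Highest set bit at position 31

31


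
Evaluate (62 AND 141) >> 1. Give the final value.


Step 1: 62 & 141 = 12
Step 2: 12 >> 1 = 6

6


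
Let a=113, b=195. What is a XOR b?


113 ^ 195 = 178

178


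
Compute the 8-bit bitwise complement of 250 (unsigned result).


~0b11111010 = 0b101 = 5 (8-bit unsigned)

5


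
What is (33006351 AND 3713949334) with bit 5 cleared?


Step 1: 33006351 & 3713949334 = 22413830
Step 2: 22413830 & ~(1 << 5) = 22413830

22413830


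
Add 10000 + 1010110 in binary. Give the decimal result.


10000 + 1010110 = 1100110 = 102

102


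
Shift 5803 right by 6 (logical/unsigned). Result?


0b1011010101011 >> 6 = 0b1011010 = 90

90


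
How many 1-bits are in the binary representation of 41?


0b101001 has 3 set bits

3


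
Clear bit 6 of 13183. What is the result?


13183 & ~(1 << 6) = 13119

13119


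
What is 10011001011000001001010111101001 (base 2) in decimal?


10011001011000001001010111101001 in decimal = 2573243881

2573243881


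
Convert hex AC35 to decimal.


AC35 hex = 44085 decimal

44085


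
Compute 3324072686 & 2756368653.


0b11000110001000010101001011101110 & 0b10100100010010101101100100001101 = 0b10000100000000000101000000001100 = 2214613004

2214613004


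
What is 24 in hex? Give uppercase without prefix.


24 = 18 hex

18


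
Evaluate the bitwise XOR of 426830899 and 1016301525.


0b11001011100001110110000110011 ^ 0b111100100100111000011111010101 = 0b100101111000110110101111100110 = 635661286

635661286


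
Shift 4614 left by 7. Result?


0b1001000000110 << 7 = 0b10010000001100000000 = 590592

590592


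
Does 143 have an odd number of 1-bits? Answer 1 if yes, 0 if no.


0b10001111 has 5 ones => parity 1

1


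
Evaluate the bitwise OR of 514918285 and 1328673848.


0b11110101100010000011110001101 | 0b1001111001100011111010000111000 = 0b1011111101100011111011110111101 = 1605498813

1605498813


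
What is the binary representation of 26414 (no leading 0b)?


26414 = 110011100101110 in binary

110011100101110


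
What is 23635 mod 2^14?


23635 & 16383 = 7251

7251


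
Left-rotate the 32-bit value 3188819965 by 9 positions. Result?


Rotate 0b10111110000100011000011111111101 left by 9 (32-bit) = 0b100011000011111111101101111100 = 588249980

588249980


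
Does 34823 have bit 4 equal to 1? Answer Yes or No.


0b1000100000000111, bit 4 = 0. No

No


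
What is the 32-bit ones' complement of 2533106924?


2533106924 ^ 4294967295 = 1761860371

1761860371


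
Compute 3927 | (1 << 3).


3927 | (1 << 3) = 3927 | 8 = 3935

3935


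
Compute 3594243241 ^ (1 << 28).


3594243241 ^ (1 << 28) = 3594243241 ^ 268435456 = 3325807785

3325807785


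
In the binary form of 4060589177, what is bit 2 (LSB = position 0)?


0b11110010000001111010110001111001, position 2 = 0

0


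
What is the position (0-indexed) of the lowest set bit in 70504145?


0b100001100111100111011010001. Lowest set bit at position 0

0


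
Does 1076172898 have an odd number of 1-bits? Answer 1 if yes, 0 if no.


0b1000000001001010001100001100010 has 9 ones => parity 1

1


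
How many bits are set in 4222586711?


0b11111011101011111000111101010111 has 23 set bits

23


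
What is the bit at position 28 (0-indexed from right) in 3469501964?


0b11001110110011000110011000001100, position 28 = 0

0


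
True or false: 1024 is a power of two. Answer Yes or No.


0b10000000000. Only one bit set => Yes

Yes


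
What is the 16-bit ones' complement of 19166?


19166 ^ 65535 = 46369

46369


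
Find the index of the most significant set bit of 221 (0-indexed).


0b11011101. Highest set bit at position 7

7


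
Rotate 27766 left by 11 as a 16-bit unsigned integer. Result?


Rotate 0b110110001110110 left by 11 (16-bit) = 0b1011001101100011 = 45923

45923


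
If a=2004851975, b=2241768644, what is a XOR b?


2004851975 ^ 2241768644 = 4074844611

4074844611


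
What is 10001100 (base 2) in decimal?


10001100 in decimal = 140

140


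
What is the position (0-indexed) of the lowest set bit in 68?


0b1000100. Lowest set bit at position 2

2


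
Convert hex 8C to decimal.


8C hex = 140 decimal

140


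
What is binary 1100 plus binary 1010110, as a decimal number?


1100 + 1010110 = 1100010 = 98

98


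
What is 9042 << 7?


0b10001101010010 << 7 = 0b100011010100100000000 = 1157376

1157376


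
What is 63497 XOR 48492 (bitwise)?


0b1111100000001001 ^ 0b1011110101101100 = 0b100010101100101 = 17765

17765


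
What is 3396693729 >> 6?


0b11001010011101010110111011100001 >> 6 = 0b11001010011101010110111011 = 53073339

53073339


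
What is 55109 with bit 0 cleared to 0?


55109 & ~(1 << 0) = 55108

55108


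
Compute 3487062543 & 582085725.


0b11001111110110000101101000001111 & 0b100010101100011110110001011101 = 0b10100100000100100000001101 = 43010061

43010061


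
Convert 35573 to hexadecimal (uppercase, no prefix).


35573 = 8AF5 hex

8AF5


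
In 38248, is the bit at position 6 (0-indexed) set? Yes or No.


0b1001010101101000, bit 6 = 1. Yes

Yes


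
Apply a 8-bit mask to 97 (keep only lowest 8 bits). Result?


97 & 255 = 97

97


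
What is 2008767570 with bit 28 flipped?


2008767570 ^ (1 << 28) = 2008767570 ^ 268435456 = 1740332114

1740332114


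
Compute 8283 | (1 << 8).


8283 | (1 << 8) = 8283 | 256 = 8539

8539


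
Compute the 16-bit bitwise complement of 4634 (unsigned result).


~0b1001000011010 = 0b1110110111100101 = 60901 (16-bit unsigned)

60901


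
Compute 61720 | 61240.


0b1111000100011000 | 0b1110111100111000 = 0b1111111100111000 = 65336

65336


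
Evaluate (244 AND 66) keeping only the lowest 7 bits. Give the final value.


Step 1: 244 & 66 = 64
Step 2: 64 & 127 = 64

64


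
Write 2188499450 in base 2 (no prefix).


2188499450 = 10000010011100011101100111111010 in binary

10000010011100011101100111111010


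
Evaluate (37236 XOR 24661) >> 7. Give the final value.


Step 1: 37236 ^ 24661 = 61729
Step 2: 61729 >> 7 = 482

482


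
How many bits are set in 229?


0b11100101 has 5 set bits

5


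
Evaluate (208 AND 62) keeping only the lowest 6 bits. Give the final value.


Step 1: 208 & 62 = 16
Step 2: 16 & 63 = 16

16


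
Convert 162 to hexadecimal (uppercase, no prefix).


162 = A2 hex

A2


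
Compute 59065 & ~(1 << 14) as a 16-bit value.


59065 & ~(1 << 14) = 42681

42681


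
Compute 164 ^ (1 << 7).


164 ^ (1 << 7) = 164 ^ 128 = 36

36


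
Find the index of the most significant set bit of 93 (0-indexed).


0b1011101. Highest set bit at position 6

6


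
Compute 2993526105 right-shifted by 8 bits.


0b10110010011011011001010101011001 >> 8 = 0b101100100110110110010101 = 11693461

11693461


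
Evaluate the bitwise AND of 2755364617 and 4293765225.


0b10100100001110111000011100001001 & 0b11111111111011011010100001101001 = 0b10100100001010011000000000001001 = 2754183177

2754183177


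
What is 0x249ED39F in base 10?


249ED39F hex = 614388639 decimal

614388639


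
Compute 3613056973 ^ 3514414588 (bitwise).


0b11010111010110101101111111001101 ^ 0b11010001011110011011010111111100 = 0b110001000110110101000110001 = 102984241

102984241


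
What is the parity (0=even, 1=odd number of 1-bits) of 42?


0b101010 has 3 ones => parity 1

1


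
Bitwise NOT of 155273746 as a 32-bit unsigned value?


~0b1001010000010100101000010010 = 0b11110110101111101011010111101101 = 4139693549 (32-bit unsigned)

4139693549


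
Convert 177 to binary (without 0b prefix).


177 = 10110001 in binary

10110001


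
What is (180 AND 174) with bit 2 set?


Step 1: 180 & 174 = 164
Step 2: 164 | (1 << 2) = 164 | 4 = 164

164


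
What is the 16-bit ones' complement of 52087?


52087 ^ 65535 = 13448

13448


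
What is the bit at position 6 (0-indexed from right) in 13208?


0b11001110011000, position 6 = 0

0


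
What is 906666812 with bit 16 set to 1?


906666812 | (1 << 16) = 906666812 | 65536 = 906732348

906732348


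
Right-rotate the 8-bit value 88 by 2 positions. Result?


Rotate 0b1011000 right by 2 (8-bit) = 0b10110 = 22

22


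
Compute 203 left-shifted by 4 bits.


0b11001011 << 4 = 0b110010110000 = 3248

3248


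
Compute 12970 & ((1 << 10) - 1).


12970 & 1023 = 682

682


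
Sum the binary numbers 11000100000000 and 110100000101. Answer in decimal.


11000100000000 + 110100000101 = 11111000000101 = 15877

15877


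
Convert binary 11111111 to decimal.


11111111 in decimal = 255

255


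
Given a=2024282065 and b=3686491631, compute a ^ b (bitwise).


2024282065 ^ 3686491631 = 2735960638

2735960638


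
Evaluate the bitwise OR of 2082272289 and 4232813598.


0b1111100000111001111010000100001 | 0b11111100010010111001110000011110 = 0b11111100010111111111110000111111 = 4234148927

4234148927


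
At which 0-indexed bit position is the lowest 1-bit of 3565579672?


0b11010100100001100110110110011000. Lowest set bit at position 3

3


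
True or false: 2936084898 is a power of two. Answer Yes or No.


0b10101111000000010001100110100010. Multiple bits set => No

No


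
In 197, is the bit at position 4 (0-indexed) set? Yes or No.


0b11000101, bit 4 = 0. No

No


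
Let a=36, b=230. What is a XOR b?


36 ^ 230 = 194

194


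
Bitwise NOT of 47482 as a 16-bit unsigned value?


~0b1011100101111010 = 0b100011010000101 = 18053 (16-bit unsigned)

18053


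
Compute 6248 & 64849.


0b1100001101000 & 0b1111110101010001 = 0b1100001000000 = 6208

6208


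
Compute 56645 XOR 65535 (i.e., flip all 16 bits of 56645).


56645 ^ 65535 = 8890

8890


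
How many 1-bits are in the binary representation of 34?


0b100010 has 2 set bits

2


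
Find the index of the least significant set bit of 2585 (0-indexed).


0b101000011001. Lowest set bit at position 0

0


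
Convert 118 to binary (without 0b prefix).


118 = 1110110 in binary

1110110


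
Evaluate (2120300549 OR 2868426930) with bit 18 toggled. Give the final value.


Step 1: 2120300549 | 2868426930 = 4277778615
Step 2: 4277778615 ^ (1 << 18) = 4277778615 ^ 262144 = 4278040759

4278040759


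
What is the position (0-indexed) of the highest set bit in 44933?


0b1010111110000101. Highest set bit at position 15

15


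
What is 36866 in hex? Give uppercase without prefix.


36866 = 9002 hex

9002


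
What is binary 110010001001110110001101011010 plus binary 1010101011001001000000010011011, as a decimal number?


110010001001110110001101011010 + 1010101011001001000000010011011 = 10000111100010111110001111110101 = 2274092021

2274092021


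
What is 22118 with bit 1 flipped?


22118 ^ (1 << 1) = 22118 ^ 2 = 22116

22116


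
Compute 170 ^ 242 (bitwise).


0b10101010 ^ 0b11110010 = 0b1011000 = 88

88


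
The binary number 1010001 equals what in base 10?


1010001 in decimal = 81

81


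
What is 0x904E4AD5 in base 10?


904E4AD5 hex = 2421050069 decimal

2421050069


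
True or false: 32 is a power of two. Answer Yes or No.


0b100000. Only one bit set => Yes

Yes


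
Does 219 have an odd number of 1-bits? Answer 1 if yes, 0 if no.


0b11011011 has 6 ones => parity 0

0


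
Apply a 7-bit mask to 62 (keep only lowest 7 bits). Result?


62 & 127 = 62

62


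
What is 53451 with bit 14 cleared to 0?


53451 & ~(1 << 14) = 37067

37067


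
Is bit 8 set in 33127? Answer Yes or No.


0b1000000101100111, bit 8 = 1. Yes

Yes


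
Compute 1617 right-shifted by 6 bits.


0b11001010001 >> 6 = 0b11001 = 25

25


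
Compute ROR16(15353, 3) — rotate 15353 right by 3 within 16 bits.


Rotate 0b11101111111001 right by 3 (16-bit) = 0b10011101111111 = 10111

10111


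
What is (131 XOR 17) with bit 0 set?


Step 1: 131 ^ 17 = 146
Step 2: 146 | (1 << 0) = 146 | 1 = 147

147


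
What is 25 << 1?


0b11001 << 1 = 0b110010 = 50

50


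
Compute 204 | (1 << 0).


204 | (1 << 0) = 204 | 1 = 205

205


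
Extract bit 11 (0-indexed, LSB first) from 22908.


0b101100101111100, position 11 = 1

1


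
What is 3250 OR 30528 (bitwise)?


0b110010110010 | 0b111011101000000 = 0b111111111110010 = 32754

32754


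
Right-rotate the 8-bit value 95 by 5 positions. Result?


Rotate 0b1011111 right by 5 (8-bit) = 0b11111010 = 250

250


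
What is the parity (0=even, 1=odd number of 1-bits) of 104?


0b1101000 has 3 ones => parity 1

1


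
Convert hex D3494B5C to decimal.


D3494B5C hex = 3544795996 decimal

3544795996


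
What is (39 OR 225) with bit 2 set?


Step 1: 39 | 225 = 231
Step 2: 231 | (1 << 2) = 231 | 4 = 231

231


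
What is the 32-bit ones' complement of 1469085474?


1469085474 ^ 4294967295 = 2825881821

2825881821


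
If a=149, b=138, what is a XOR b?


149 ^ 138 = 31

31


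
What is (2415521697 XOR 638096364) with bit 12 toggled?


Step 1: 2415521697 ^ 638096364 = 2851175501
Step 2: 2851175501 ^ (1 << 12) = 2851175501 ^ 4096 = 2851171405

2851171405


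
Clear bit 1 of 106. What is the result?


106 & ~(1 << 1) = 104

104


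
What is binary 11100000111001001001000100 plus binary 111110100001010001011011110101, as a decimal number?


11100000111001001001000100 + 111110100001010001011011110101 = 1000010000010001010100100111001 = 1107863865

1107863865


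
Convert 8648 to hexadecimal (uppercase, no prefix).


8648 = 21C8 hex

21C8


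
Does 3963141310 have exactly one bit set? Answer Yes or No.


0b11101100001110001011110010111110. Multiple bits set => No

No


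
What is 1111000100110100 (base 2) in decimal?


1111000100110100 in decimal = 61748

61748


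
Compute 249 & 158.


0b11111001 & 0b10011110 = 0b10011000 = 152

152


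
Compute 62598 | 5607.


0b1111010010000110 | 0b1010111100111 = 0b1111010111100111 = 62951

62951


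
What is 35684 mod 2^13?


35684 & 8191 = 2916

2916


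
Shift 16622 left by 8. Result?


0b100000011101110 << 8 = 0b10000001110111000000000 = 4255232

4255232


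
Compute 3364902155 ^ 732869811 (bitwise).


0b11001000100100000101010100001011 ^ 0b101011101011101011010010110011 = 0b11100011001111101110000110111000 = 3812549048

3812549048


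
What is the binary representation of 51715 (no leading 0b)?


51715 = 1100101000000011 in binary

1100101000000011


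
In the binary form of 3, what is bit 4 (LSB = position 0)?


0b11, position 4 = 0

0


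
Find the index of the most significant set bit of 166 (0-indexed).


0b10100110. Highest set bit at position 7

7


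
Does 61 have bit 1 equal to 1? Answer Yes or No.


0b111101, bit 1 = 0. No

No


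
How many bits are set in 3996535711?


0b11101110001101100100101110011111 has 20 set bits

20


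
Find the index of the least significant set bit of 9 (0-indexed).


0b1001. Lowest set bit at position 0

0


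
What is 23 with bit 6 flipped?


23 ^ (1 << 6) = 23 ^ 64 = 87

87


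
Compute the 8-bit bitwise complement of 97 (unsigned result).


~0b1100001 = 0b10011110 = 158 (8-bit unsigned)

158


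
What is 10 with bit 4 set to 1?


10 | (1 << 4) = 10 | 16 = 26

26


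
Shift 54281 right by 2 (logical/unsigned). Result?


0b1101010000001001 >> 2 = 0b11010100000010 = 13570

13570


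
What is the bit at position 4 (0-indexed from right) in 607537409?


0b100100001101100100100100000001, position 4 = 0

0


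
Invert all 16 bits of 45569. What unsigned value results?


45569 ^ 65535 = 19966

19966


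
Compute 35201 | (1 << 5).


35201 | (1 << 5) = 35201 | 32 = 35233

35233


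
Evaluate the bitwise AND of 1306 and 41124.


0b10100011010 & 0b1010000010100100 = 0b0 = 0

0


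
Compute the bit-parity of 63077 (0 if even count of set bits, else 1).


0b1111011001100101 has 10 ones => parity 0

0


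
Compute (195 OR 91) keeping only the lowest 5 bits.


Step 1: 195 | 91 = 219
Step 2: 219 & 31 = 27

27


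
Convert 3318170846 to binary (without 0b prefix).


3318170846 = 11000101110001110100010011011110 in binary

11000101110001110100010011011110


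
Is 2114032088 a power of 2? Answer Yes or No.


0b1111110000000011001000111011000. Multiple bits set => No

No


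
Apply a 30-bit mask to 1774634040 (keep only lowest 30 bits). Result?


1774634040 & 1073741823 = 700892216

700892216


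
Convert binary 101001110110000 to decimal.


101001110110000 in decimal = 21424

21424


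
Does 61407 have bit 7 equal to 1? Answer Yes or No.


0b1110111111011111, bit 7 = 1. Yes

Yes


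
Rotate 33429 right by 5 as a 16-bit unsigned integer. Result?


Rotate 0b1000001010010101 right by 5 (16-bit) = 0b1010110000010100 = 44052

44052


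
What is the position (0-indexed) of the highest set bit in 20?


0b10100. Highest set bit at position 4

4


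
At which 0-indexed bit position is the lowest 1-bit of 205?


0b11001101. Lowest set bit at position 0

0


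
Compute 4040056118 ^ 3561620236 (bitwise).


0b11110000110011100101110100110110 ^ 0b11010100010010100000001100001100 = 0b100100100001000101111000111010 = 612654650

612654650


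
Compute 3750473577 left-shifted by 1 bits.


0b11011111100010111010111101101001 << 1 = 0b110111111000101110101111011010010 = 7500947154

7500947154


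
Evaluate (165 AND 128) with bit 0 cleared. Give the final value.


Step 1: 165 & 128 = 128
Step 2: 128 & ~(1 << 0) = 128

128


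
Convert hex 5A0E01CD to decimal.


5A0E01CD hex = 1510867405 decimal

1510867405


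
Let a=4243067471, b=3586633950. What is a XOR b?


4243067471 ^ 3586633950 = 690987665

690987665


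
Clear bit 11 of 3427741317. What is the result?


3427741317 & ~(1 << 11) = 3427739269

3427739269


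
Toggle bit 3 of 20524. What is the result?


20524 ^ (1 << 3) = 20524 ^ 8 = 20516

20516


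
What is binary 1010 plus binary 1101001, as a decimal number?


1010 + 1101001 = 1110011 = 115

115


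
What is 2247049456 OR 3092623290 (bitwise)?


0b10000101111011110100000011110000 | 0b10111000010101011010111110111010 = 0b10111101111111111110111111111010 = 3187666938

3187666938


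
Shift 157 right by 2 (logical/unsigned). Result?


0b10011101 >> 2 = 0b100111 = 39

39


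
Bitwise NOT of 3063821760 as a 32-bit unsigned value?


~0b10110110100111100011010111000000 = 0b1001001011000011100101000111111 = 1231145535 (32-bit unsigned)

1231145535


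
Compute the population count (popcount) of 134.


0b10000110 has 3 set bits

3


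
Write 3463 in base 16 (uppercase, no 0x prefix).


3463 = D87 hex

D87


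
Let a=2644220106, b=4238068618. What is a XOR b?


2644220106 ^ 4238068618 = 1627411264

1627411264


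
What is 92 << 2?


0b1011100 << 2 = 0b101110000 = 368

368


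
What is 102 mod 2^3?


102 & 7 = 6

6


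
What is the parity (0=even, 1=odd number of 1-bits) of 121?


0b1111001 has 5 ones => parity 1

1


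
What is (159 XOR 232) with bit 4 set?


Step 1: 159 ^ 232 = 119
Step 2: 119 | (1 << 4) = 119 | 16 = 119

119


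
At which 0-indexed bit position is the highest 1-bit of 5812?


0b1011010110100. Highest set bit at position 12

12


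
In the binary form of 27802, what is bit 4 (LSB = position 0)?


0b110110010011010, position 4 = 1

1


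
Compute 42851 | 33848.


0b1010011101100011 | 0b1000010000111000 = 0b1010011101111011 = 42875

42875
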